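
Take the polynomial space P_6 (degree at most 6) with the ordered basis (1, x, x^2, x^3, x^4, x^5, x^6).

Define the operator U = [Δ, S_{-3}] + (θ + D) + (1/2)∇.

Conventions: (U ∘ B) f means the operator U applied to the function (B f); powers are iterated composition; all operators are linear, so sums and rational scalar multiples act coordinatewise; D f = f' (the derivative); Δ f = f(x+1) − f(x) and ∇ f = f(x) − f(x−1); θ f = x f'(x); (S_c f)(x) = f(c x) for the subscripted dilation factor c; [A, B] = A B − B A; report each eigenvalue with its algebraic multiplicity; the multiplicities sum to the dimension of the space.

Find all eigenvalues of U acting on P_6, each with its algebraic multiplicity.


λ = 0 (multiplicity 1), λ = 1 (multiplicity 1), λ = 2 (multiplicity 1), λ = 3 (multiplicity 1), λ = 4 (multiplicity 1), λ = 5 (multiplicity 1), λ = 6 (multiplicity 1)

image of 1: 0
image of x: x - 5/2
image of x^2: 2x^2 + 27x + 15/2
image of x^3: 3x^3 - (207/2)x^2 - (147/2)x - 55/2
image of x^4: 4x^4 + 438x^3 + 429x^2 + 338x + 159/2
image of x^5: 5x^5 - (3225/2)x^4 - 2165x^3 - 2515x^2 - (2405/2)x - 487/2
image of x^6: 6x^6 + 5841x^5 + (19425/2)x^4 + 15130x^3 + (21585/2)x^2 + 4395x + 1455/2
the matrix is upper triangular; its diagonal is (0, 1, 2, 3, 4, 5, 6)
for a triangular matrix the eigenvalues are the diagonal entries, with algebraic multiplicity their repetition count


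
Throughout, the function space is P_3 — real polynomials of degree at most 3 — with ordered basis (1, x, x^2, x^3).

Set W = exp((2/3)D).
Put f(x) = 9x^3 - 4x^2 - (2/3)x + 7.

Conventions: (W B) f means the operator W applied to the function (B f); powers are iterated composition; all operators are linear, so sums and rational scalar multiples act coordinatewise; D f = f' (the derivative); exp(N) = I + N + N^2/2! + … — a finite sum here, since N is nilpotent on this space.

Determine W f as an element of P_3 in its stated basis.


order-1 term: 18x^2 - (16/3)x - 4/9
order-2 term: 12x - 16/9
order-3 term: 8/3
the series for exp((2/3)D) f terminates at order 3
exp((2/3)D) f = 9x^3 + 14x^2 + 6x + 67/9

g(x) = 9x^3 + 14x^2 + 6x + 67/9


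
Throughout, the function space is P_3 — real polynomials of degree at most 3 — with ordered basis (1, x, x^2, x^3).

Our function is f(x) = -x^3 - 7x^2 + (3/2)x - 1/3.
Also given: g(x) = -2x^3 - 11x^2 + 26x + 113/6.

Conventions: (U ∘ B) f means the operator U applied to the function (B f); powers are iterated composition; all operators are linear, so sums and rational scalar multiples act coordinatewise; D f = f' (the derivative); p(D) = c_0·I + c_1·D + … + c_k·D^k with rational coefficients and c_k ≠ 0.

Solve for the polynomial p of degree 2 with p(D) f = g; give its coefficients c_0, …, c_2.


c_0 = 2, c_1 = -1, c_2 = -3/2

D^0 f = -x^3 - 7x^2 + (3/2)x - 1/3
D^1 f = -3x^2 - 14x + 3/2
D^2 f = -6x - 14
matching coefficients of g against c_0 f + c_1 Df + … from the top degree down determines the c_i
solution: c_0 = 2, c_1 = -1, c_2 = -3/2


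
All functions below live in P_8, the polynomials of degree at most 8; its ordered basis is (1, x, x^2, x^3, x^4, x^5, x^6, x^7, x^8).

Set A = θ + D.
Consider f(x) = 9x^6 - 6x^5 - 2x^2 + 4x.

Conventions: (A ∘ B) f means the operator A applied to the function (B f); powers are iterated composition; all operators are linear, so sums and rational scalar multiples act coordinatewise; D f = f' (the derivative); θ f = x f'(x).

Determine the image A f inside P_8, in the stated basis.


θ f = 54x^6 - 30x^5 - 4x^2 + 4x
D f = 54x^5 - 30x^4 - 4x + 4
(θ + D) f = 54x^6 + 24x^5 - 30x^4 - 4x^2 + 4

the result is g(x) = 54x^6 + 24x^5 - 30x^4 - 4x^2 + 4


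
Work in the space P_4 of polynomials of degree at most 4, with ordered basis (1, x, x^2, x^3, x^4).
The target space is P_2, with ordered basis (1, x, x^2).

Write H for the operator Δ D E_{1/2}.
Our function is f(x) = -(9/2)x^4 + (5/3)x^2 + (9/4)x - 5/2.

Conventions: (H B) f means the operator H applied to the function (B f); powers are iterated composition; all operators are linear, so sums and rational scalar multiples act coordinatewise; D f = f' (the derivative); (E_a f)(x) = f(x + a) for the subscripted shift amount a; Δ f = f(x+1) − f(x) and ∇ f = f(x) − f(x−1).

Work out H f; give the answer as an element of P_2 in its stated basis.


the image equals g(x) = -54x^2 - 108x - 331/6

E_{1/2} f = -(9/2)x^4 - 9x^3 - (61/12)x^2 + (5/3)x - 119/96
D E_{1/2} f = -18x^3 - 27x^2 - (61/6)x + 5/3
Δ D E_{1/2} f = -54x^2 - 108x - 331/6


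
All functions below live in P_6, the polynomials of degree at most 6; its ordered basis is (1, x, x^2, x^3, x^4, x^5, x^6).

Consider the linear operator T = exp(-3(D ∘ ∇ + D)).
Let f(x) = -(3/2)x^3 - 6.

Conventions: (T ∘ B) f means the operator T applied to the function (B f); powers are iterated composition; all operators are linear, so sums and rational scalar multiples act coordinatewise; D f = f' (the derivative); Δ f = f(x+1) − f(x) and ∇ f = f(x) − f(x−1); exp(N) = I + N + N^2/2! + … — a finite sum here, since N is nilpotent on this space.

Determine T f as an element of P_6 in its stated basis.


g(x) = -(3/2)x^3 + (27/2)x^2 - (27/2)x - 60

order-1 term: (27/2)x^2 + 27x - 27/2
order-2 term: -(81/2)x - 81
order-3 term: 81/2
the series for exp(-3(D ∘ ∇ + D)) f terminates at order 3
exp(-3(D ∘ ∇ + D)) f = -(3/2)x^3 + (27/2)x^2 - (27/2)x - 60


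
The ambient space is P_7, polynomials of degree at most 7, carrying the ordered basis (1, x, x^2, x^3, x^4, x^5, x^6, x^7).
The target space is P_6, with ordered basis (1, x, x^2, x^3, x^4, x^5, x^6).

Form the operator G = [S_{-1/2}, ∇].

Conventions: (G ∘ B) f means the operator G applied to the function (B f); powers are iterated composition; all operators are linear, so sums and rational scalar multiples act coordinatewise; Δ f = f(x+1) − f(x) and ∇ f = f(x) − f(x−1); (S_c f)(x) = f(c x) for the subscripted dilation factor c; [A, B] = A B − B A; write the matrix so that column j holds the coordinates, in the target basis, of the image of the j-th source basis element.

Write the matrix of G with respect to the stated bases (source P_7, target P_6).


image of 1: 0
image of x: 3/2
image of x^2: -(3/2)x - 3/4
image of x^3: (9/8)x^2 + (9/8)x + 9/8
image of x^4: -(3/4)x^3 - (9/8)x^2 - (9/4)x - 15/16
image of x^5: (15/32)x^4 + (15/16)x^3 + (45/16)x^2 + (75/32)x + 33/32
image of x^6: -(9/32)x^5 - (45/64)x^4 - (45/16)x^3 - (225/64)x^2 - (99/32)x - 63/64
image of x^7: (21/128)x^6 + (63/128)x^5 + (315/128)x^4 + (525/128)x^3 + (693/128)x^2 + (441/128)x + 129/128
each image's coordinates form column j of the matrix

the matrix is [[0, 3/2, -3/4, 9/8, -15/16, 33/32, -63/64, 129/128]; [0, 0, -3/2, 9/8, -9/4, 75/32, -99/32, 441/128]; [0, 0, 0, 9/8, -9/8, 45/16, -225/64, 693/128]; [0, 0, 0, 0, -3/4, 15/16, -45/16, 525/128]; [0, 0, 0, 0, 0, 15/32, -45/64, 315/128]; [0, 0, 0, 0, 0, 0, -9/32, 63/128]; [0, 0, 0, 0, 0, 0, 0, 21/128]] (rows listed top to bottom)


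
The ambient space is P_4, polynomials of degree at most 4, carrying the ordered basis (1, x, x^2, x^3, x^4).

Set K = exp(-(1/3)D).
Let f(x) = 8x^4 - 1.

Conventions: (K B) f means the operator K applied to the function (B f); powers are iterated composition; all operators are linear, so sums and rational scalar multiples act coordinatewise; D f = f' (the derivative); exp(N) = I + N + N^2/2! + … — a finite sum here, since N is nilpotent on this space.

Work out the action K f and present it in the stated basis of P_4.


order-1 term: -(32/3)x^3
order-2 term: (16/3)x^2
order-3 term: -(32/27)x
order-4 term: 8/81
the series for exp(-(1/3)D) f terminates at order 4
exp(-(1/3)D) f = 8x^4 - (32/3)x^3 + (16/3)x^2 - (32/27)x - 73/81

the image equals g(x) = 8x^4 - (32/3)x^3 + (16/3)x^2 - (32/27)x - 73/81


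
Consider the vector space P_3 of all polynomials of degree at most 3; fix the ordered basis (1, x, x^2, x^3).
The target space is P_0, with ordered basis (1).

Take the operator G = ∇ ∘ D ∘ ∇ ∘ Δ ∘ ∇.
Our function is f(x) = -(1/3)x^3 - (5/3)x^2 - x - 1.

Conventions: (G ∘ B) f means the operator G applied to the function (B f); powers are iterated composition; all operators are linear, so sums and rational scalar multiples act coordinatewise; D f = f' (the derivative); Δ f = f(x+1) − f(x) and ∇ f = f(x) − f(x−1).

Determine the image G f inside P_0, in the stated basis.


∇ f = -x^2 - (7/3)x + 1/3
Δ ∇ f = -2x - 10/3
∇ Δ ∇ f = -2
D ∇ Δ ∇ f = 0
∇ D ∇ Δ ∇ f = 0

the image equals g(x) = 0


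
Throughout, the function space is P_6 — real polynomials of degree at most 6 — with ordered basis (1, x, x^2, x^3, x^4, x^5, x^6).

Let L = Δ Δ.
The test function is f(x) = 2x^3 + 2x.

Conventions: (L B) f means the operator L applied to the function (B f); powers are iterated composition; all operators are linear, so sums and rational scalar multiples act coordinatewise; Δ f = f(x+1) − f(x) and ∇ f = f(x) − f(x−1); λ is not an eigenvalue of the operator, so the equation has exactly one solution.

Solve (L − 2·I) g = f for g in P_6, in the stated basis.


write g with unknown coordinates in the stated basis and equate coefficients in (L − 2·I) g = f
solving from the highest basis element down gives g = -x^3 - 4x - 3
check: L g = -6x - 6
so L g − 2·g = 2x^3 + 2x = f ✓

the image equals g(x) = -x^3 - 4x - 3


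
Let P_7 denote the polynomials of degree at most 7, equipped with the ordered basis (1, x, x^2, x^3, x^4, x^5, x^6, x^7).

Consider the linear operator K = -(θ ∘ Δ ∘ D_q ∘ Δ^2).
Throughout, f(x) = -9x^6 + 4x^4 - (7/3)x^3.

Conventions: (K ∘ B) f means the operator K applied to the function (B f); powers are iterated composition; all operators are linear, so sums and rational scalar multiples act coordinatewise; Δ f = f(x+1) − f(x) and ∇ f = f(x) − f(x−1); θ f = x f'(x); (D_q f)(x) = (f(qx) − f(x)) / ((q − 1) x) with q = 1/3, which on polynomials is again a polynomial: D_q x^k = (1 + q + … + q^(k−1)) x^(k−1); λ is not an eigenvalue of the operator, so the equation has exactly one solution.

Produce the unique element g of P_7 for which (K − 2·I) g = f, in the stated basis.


the image equals g(x) = (9/2)x^6 - 2x^4 + (7/6)x^3 - 600x^2 - 1080x

write g with unknown coordinates in the stated basis and equate coefficients in (K − 2·I) g = f
solving from the highest basis element down gives g = (9/2)x^6 - 2x^4 + (7/6)x^3 - 600x^2 - 1080x
check: K g = -1200x^2 - 2160x
so K g − 2·g = -9x^6 + 4x^4 - (7/3)x^3 = f ✓


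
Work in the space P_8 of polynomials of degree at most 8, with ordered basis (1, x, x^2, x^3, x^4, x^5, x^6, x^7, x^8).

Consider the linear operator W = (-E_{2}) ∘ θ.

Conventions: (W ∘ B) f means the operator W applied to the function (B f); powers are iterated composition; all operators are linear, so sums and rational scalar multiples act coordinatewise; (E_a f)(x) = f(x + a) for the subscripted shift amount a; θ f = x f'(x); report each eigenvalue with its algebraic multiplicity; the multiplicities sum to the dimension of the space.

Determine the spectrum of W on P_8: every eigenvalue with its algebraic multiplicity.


λ = -8 (multiplicity 1), λ = -7 (multiplicity 1), λ = -6 (multiplicity 1), λ = -5 (multiplicity 1), λ = -4 (multiplicity 1), λ = -3 (multiplicity 1), λ = -2 (multiplicity 1), λ = -1 (multiplicity 1), λ = 0 (multiplicity 1)

image of 1: 0
image of x: -x - 2
image of x^2: -2x^2 - 8x - 8
image of x^3: -3x^3 - 18x^2 - 36x - 24
image of x^4: -4x^4 - 32x^3 - 96x^2 - 128x - 64
image of x^5: -5x^5 - 50x^4 - 200x^3 - 400x^2 - 400x - 160
image of x^6: -6x^6 - 72x^5 - 360x^4 - 960x^3 - 1440x^2 - 1152x - 384
image of x^7: -7x^7 - 98x^6 - 588x^5 - 1960x^4 - 3920x^3 - 4704x^2 - 3136x - 896
image of x^8: -8x^8 - 128x^7 - 896x^6 - 3584x^5 - 8960x^4 - 14336x^3 - 14336x^2 - 8192x - 2048
the matrix is upper triangular; its diagonal is (0, -1, -2, -3, -4, -5, -6, -7, -8)
for a triangular matrix the eigenvalues are the diagonal entries, with algebraic multiplicity their repetition count


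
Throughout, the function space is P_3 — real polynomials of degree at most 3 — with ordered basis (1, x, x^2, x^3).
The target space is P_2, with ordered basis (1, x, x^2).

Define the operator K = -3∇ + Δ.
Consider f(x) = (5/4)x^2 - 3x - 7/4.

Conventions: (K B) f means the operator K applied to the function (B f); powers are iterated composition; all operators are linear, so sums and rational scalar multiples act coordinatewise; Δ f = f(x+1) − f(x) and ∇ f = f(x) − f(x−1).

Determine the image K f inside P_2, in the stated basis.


∇ f = (5/2)x - 17/4
(-3∇) f = -(15/2)x + 51/4
Δ f = (5/2)x - 7/4
(-3∇ + Δ) f = -5x + 11

g(x) = -5x + 11


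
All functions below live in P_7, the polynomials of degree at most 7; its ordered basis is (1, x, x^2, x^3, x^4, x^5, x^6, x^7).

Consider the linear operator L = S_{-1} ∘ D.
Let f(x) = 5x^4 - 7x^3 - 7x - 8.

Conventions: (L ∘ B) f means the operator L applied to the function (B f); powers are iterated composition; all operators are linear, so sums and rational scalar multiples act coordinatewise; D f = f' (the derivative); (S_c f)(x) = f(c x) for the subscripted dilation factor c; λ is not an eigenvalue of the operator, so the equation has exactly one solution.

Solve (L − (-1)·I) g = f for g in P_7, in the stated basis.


write g with unknown coordinates in the stated basis and equate coefficients in (L − (-1)·I) g = f
solving from the highest basis element down gives g = 5x^4 + 13x^3 - 39x^2 - 85x + 77
check: L g = -20x^3 + 39x^2 + 78x - 85
so L g − (-1)·g = 5x^4 - 7x^3 - 7x - 8 = f ✓

the result is g(x) = 5x^4 + 13x^3 - 39x^2 - 85x + 77


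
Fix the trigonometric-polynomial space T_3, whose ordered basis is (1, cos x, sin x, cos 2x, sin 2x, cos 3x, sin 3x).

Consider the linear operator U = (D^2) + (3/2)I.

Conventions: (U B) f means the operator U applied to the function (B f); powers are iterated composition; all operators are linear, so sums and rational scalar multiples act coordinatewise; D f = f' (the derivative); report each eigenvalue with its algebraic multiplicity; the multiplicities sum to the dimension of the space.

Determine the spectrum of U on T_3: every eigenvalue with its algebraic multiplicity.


image of 1: 3/2
image of cos x: (1/2)cos x
image of sin x: (1/2)sin x
image of cos 2x: -(5/2)cos 2x
image of sin 2x: -(5/2)sin 2x
image of cos 3x: -(15/2)cos 3x
image of sin 3x: -(15/2)sin 3x
the matrix is diagonal; its diagonal is (3/2, 1/2, 1/2, -5/2, -5/2, -15/2, -15/2)
for a triangular matrix the eigenvalues are the diagonal entries, with algebraic multiplicity their repetition count

λ = -15/2 (multiplicity 2), λ = -5/2 (multiplicity 2), λ = 1/2 (multiplicity 2), λ = 3/2 (multiplicity 1)


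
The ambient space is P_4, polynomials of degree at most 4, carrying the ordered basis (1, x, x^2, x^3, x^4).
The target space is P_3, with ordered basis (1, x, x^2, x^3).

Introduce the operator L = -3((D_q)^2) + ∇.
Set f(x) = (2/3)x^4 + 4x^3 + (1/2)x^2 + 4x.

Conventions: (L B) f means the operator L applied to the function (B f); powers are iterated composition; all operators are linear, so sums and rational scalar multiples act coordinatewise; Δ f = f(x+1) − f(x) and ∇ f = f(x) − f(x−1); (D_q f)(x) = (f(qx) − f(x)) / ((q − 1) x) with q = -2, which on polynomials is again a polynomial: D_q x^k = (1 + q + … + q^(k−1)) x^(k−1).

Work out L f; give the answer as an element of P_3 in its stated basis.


the image equals g(x) = (8/3)x^3 + 38x^2 + (83/3)x + 25/3

D_q f = -(10/3)x^3 + 12x^2 - (1/2)x + 4
D_q D_q f = -10x^2 - 12x - 1/2
(-3((D_q)^2)) f = 30x^2 + 36x + 3/2
∇ f = (8/3)x^3 + 8x^2 - (25/3)x + 41/6
(-3((D_q)^2) + ∇) f = (8/3)x^3 + 38x^2 + (83/3)x + 25/3


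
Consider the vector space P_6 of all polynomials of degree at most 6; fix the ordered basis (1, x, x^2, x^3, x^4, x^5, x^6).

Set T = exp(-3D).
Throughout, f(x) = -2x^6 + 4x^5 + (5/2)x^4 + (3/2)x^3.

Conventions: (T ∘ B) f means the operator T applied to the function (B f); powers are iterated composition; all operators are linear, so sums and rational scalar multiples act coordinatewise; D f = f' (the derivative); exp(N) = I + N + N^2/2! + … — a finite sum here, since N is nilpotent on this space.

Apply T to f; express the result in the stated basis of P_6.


order-1 term: 36x^5 - 60x^4 - 30x^3 - (27/2)x^2
order-2 term: -270x^4 + 360x^3 + 135x^2 + (81/2)x
order-3 term: 1080x^3 - 1080x^2 - 270x - 81/2
order-4 term: -2430x^2 + 1620x + 405/2
order-5 term: 2916x - 972
order-6 term: -1458
the series for exp(-3D) f terminates at order 6
exp(-3D) f = -2x^6 + 40x^5 - (655/2)x^4 + (2823/2)x^3 - (6777/2)x^2 + (8613/2)x - 2268

g(x) = -2x^6 + 40x^5 - (655/2)x^4 + (2823/2)x^3 - (6777/2)x^2 + (8613/2)x - 2268


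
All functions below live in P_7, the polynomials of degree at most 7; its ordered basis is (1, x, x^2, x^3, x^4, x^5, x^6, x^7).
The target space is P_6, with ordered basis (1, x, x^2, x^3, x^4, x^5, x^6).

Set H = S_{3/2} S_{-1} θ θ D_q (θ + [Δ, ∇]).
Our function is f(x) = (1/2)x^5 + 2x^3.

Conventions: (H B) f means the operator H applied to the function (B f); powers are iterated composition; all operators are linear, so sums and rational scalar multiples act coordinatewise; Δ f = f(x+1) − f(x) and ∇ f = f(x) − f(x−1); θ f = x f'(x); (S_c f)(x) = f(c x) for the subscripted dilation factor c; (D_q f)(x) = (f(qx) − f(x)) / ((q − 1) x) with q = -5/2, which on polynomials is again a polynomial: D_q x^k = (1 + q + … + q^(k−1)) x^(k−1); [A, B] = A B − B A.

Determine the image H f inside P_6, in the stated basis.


the image equals g(x) = (182655/32)x^4 + (513/2)x^2

θ f = (5/2)x^5 + 6x^3
∇ f = (5/2)x^4 - 5x^3 + 11x^2 - (17/2)x + 5/2
Δ ∇ f = 10x^3 + 17x
Δ f = (5/2)x^4 + 5x^3 + 11x^2 + (17/2)x + 5/2
∇ Δ f = 10x^3 + 17x
[Δ, ∇] f = 0
(θ + [Δ, ∇]) f = (5/2)x^5 + 6x^3
D_q (θ + [Δ, ∇]) f = (2255/32)x^4 + (57/2)x^2
θ D_q (θ + [Δ, ∇]) f = (2255/8)x^4 + 57x^2
θ (θ D_q) (θ + [Δ, ∇]) f = (2255/2)x^4 + 114x^2
S_{-1} θ (θ D_q) (θ + [Δ, ∇]) f = (2255/2)x^4 + 114x^2
S_{3/2} (S_{-1} θ) (θ D_q) (θ + [Δ, ∇]) f = (182655/32)x^4 + (513/2)x^2


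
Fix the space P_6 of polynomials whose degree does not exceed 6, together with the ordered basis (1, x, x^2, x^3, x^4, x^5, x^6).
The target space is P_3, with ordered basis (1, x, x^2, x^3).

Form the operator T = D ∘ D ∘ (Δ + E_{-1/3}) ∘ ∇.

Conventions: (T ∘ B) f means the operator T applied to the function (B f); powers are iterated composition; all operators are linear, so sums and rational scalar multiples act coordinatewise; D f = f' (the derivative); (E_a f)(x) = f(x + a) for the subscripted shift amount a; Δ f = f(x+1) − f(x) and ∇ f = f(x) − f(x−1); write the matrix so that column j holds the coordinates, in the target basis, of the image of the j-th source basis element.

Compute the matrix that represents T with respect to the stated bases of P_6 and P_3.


the matrix is [[0, 0, 0, 6, 4, 140/3, -310/9]; [0, 0, 0, 0, 24, 20, 280]; [0, 0, 0, 0, 0, 60, 60]; [0, 0, 0, 0, 0, 0, 120]] (rows listed top to bottom)

image of 1: 0
image of x: 0
image of x^2: 0
image of x^3: 6
image of x^4: 24x + 4
image of x^5: 60x^2 + 20x + 140/3
image of x^6: 120x^3 + 60x^2 + 280x - 310/9
each image's coordinates form column j of the matrix


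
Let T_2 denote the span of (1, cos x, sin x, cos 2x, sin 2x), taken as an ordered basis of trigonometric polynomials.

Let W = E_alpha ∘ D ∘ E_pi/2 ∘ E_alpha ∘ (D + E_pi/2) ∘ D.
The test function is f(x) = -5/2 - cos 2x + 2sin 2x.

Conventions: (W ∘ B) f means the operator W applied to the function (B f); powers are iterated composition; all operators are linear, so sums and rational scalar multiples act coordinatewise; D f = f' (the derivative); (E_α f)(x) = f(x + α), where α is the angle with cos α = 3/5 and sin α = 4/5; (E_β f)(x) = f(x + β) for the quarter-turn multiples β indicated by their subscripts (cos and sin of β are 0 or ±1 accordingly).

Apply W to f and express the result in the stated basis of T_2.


g(x) = -(2108/125)cos 2x + (1344/125)sin 2x

D f = 4cos 2x + 2sin 2x
D D f = 4cos 2x - 8sin 2x
E_pi/2 D f = -4cos 2x - 2sin 2x
(D + E_pi/2) D f = -10sin 2x
E_alpha (D + E_pi/2) D f = -(48/5)cos 2x + (14/5)sin 2x
E_pi/2 (E_alpha ∘ (D + E_pi/2) ∘ D) f = (48/5)cos 2x - (14/5)sin 2x
D E_pi/2 (E_alpha ∘ (D + E_pi/2) ∘ D) f = -(28/5)cos 2x - (96/5)sin 2x
E_alpha (D ∘ E_pi/2) (E_alpha ∘ (D + E_pi/2) ∘ D) f = -(2108/125)cos 2x + (1344/125)sin 2x


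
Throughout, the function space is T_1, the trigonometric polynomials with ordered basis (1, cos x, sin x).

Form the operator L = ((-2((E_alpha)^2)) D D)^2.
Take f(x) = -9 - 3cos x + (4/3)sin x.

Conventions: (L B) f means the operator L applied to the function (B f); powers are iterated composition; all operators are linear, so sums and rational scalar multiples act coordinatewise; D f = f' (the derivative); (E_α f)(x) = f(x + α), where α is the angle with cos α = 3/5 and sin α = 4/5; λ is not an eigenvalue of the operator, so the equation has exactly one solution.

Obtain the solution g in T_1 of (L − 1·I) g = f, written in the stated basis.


the result is g(x) = 9 + (103/153)cos x + (4/153)sin x

write g with unknown coordinates in the stated basis and equate coefficients in (L − 1·I) g = f
solving from the highest basis element down gives g = 9 + (103/153)cos x + (4/153)sin x
check: L g = -(356/153)cos x + (208/153)sin x
so L g − 1·g = -9 - 3cos x + (4/3)sin x = f ✓


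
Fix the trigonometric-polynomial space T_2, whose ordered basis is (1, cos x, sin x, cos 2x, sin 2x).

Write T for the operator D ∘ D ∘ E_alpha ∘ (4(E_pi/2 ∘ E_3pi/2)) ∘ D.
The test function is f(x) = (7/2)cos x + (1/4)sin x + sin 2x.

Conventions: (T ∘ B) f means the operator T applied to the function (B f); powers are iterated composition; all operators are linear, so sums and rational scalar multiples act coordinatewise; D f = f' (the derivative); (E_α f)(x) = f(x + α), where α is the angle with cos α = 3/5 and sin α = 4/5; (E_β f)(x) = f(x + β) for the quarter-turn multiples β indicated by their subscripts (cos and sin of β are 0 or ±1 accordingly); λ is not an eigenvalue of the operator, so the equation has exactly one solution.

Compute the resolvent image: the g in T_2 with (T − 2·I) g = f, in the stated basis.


write g with unknown coordinates in the stated basis and equate coefficients in (T − 2·I) g = f
solving from the highest basis element down gives g = (2/3)cos x - (9/8)sin x - (56/5657)cos 2x + (359/11314)sin 2x
check: T g = (29/6)cos x - 2sin x - (112/5657)cos 2x + (6016/5657)sin 2x
so T g − 2·g = (7/2)cos x + (1/4)sin x + sin 2x = f ✓

the image equals g(x) = (2/3)cos x - (9/8)sin x - (56/5657)cos 2x + (359/11314)sin 2x


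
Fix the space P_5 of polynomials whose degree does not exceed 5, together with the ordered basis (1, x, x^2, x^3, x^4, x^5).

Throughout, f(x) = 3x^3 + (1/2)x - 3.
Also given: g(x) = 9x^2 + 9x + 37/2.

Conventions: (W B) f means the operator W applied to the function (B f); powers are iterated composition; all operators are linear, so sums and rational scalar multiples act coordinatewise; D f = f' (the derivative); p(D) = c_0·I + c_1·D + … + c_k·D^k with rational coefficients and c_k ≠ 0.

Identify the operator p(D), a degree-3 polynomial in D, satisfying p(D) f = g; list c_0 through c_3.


D^0 f = 3x^3 + (1/2)x - 3
D^1 f = 9x^2 + 1/2
D^2 f = 18x
D^3 f = 18
matching coefficients of g against c_0 f + c_1 Df + … from the top degree down determines the c_i
solution: c_0 = 0, c_1 = 1, c_2 = 1/2, c_3 = 1

p(D) = D + (1/2)·D^2 + D^3, i.e. c_0 = 0, c_1 = 1, c_2 = 1/2, c_3 = 1


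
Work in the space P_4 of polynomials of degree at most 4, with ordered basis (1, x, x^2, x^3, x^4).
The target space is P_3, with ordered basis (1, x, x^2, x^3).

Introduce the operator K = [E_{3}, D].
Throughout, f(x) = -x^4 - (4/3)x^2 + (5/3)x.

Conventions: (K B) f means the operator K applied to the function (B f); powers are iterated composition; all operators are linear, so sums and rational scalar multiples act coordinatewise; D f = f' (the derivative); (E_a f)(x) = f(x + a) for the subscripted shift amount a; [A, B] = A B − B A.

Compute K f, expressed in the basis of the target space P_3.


D f = -4x^3 - (8/3)x + 5/3
E_{3} D f = -4x^3 - 36x^2 - (332/3)x - 343/3
E_{3} f = -x^4 - 12x^3 - (166/3)x^2 - (343/3)x - 88
D E_{3} f = -4x^3 - 36x^2 - (332/3)x - 343/3
[E_{3}, D] f = 0

the image equals g(x) = 0


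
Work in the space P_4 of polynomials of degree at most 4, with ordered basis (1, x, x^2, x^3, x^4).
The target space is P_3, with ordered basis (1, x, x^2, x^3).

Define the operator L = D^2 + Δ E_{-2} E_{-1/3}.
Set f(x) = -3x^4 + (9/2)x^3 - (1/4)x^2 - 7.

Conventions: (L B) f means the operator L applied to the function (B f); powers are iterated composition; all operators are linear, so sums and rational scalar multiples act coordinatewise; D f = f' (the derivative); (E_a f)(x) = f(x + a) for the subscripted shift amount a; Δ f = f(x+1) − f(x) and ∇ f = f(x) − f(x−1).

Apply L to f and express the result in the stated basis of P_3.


D f = -12x^3 + (27/2)x^2 - (1/2)x
D D f = -36x^2 + 27x - 1/2
E_{-1/3} f = -3x^4 + (17/2)x^3 - (27/4)x^2 + (19/9)x - 781/108
E_{-2} E_{-1/3} f = -3x^4 + (65/2)x^3 - (519/4)x^2 + (2044/9)x - 16681/108
Δ E_{-2} E_{-1/3} f = -12x^3 + (159/2)x^2 - 174x + 4567/36
(D^2 + Δ E_{-2} E_{-1/3}) f = -12x^3 + (87/2)x^2 - 147x + 4549/36

the image equals g(x) = -12x^3 + (87/2)x^2 - 147x + 4549/36


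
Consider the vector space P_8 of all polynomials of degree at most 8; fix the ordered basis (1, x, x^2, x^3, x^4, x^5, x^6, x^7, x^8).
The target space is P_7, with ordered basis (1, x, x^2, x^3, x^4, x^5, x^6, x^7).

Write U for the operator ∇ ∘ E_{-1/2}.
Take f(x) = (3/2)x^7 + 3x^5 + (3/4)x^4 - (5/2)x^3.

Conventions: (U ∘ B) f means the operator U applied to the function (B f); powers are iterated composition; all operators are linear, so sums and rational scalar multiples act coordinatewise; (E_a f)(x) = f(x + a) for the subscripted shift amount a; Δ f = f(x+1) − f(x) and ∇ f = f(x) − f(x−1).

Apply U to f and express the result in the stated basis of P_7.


the result is g(x) = (21/2)x^6 - 63x^5 + (1485/8)x^4 - (639/2)x^3 + (10215/32)x^2 - (2715/16)x + 4663/128

E_{-1/2} f = (3/2)x^7 - (21/4)x^6 + (87/8)x^5 - (213/16)x^4 + (217/32)x^3 + (9/64)x^2 - (147/128)x + 65/256
∇ E_{-1/2} f = (21/2)x^6 - 63x^5 + (1485/8)x^4 - (639/2)x^3 + (10215/32)x^2 - (2715/16)x + 4663/128


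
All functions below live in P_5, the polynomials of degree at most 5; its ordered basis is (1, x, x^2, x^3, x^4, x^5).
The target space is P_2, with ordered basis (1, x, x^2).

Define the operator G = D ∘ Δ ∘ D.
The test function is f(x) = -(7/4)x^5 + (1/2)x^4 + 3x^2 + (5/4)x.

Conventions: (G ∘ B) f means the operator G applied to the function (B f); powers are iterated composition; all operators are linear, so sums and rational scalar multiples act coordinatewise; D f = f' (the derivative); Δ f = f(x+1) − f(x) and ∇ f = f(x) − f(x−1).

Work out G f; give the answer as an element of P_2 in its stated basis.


D f = -(35/4)x^4 + 2x^3 + 6x + 5/4
Δ D f = -35x^3 - (93/2)x^2 - 29x - 3/4
D (Δ ∘ D) f = -105x^2 - 93x - 29

g(x) = -105x^2 - 93x - 29


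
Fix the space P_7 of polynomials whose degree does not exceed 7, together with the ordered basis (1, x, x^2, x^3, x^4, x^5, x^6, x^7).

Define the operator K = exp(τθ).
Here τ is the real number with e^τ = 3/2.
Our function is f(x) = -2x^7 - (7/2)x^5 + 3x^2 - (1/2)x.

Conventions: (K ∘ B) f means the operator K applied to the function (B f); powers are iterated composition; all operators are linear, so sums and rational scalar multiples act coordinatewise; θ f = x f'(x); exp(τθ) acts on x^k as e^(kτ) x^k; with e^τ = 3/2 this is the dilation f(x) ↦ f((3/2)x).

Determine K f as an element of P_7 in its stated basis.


the result is g(x) = -(2187/64)x^7 - (1701/64)x^5 + (27/4)x^2 - (3/4)x

exp(τθ) x^k = e^(kτ) x^k; with e^τ = 3/2 this sends x^k to (3/2)^k x^k
x ↦ 3/2 x
x^2 ↦ 9/4 x^2
x^5 ↦ 243/32 x^5
x^7 ↦ 2187/128 x^7
applying this coordinatewise to f: exp(τθ) f = -(2187/64)x^7 - (1701/64)x^5 + (27/4)x^2 - (3/4)x


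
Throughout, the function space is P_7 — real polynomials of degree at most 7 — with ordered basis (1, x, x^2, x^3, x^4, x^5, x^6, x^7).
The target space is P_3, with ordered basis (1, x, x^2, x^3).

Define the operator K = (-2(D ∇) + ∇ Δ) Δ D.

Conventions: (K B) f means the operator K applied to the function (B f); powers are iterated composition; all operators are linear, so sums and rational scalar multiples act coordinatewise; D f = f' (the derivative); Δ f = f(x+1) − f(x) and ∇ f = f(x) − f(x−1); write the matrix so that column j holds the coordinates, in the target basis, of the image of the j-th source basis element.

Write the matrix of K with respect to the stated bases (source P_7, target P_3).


image of 1: 0
image of x: 0
image of x^2: 0
image of x^3: 0
image of x^4: -24
image of x^5: -120x + 60
image of x^6: -360x^2 + 360x + 60
image of x^7: -840x^3 + 1260x^2 + 420x + 420
each image's coordinates form column j of the matrix

the matrix is [[0, 0, 0, 0, -24, 60, 60, 420]; [0, 0, 0, 0, 0, -120, 360, 420]; [0, 0, 0, 0, 0, 0, -360, 1260]; [0, 0, 0, 0, 0, 0, 0, -840]] (rows listed top to bottom)


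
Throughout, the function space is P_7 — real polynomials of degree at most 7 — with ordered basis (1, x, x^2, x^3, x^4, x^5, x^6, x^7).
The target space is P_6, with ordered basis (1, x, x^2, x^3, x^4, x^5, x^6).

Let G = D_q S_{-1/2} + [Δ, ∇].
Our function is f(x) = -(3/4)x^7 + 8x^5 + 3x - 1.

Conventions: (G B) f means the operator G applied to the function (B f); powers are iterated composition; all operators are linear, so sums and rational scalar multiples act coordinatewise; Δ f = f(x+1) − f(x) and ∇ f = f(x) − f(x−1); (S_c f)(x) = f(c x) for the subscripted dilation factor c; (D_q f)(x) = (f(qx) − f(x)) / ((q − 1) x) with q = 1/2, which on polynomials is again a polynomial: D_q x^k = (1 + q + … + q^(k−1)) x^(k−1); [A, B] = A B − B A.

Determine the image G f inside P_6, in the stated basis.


S_{-1/2} f = (3/512)x^7 - (1/4)x^5 - (3/2)x - 1
D_q S_{-1/2} f = (381/32768)x^6 - (31/64)x^4 - 3/2
∇ f = -(21/4)x^6 + (63/4)x^5 + (55/4)x^4 - (215/4)x^3 + (257/4)x^2 - (139/4)x + 41/4
Δ ∇ f = -(63/2)x^5 + (215/2)x^3 + (139/2)x
Δ f = -(21/4)x^6 - (63/4)x^5 + (55/4)x^4 + (215/4)x^3 + (257/4)x^2 + (139/4)x + 41/4
∇ Δ f = -(63/2)x^5 + (215/2)x^3 + (139/2)x
[Δ, ∇] f = 0
(D_q S_{-1/2} + [Δ, ∇]) f = (381/32768)x^6 - (31/64)x^4 - 3/2

g(x) = (381/32768)x^6 - (31/64)x^4 - 3/2


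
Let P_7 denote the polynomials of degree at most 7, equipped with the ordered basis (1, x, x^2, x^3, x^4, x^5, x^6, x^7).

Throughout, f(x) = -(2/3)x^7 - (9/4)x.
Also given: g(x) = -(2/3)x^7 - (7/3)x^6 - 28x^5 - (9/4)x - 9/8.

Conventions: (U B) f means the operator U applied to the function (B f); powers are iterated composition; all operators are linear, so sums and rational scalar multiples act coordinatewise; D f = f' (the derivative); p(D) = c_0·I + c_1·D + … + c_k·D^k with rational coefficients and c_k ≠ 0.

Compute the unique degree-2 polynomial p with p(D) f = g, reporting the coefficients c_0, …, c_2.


p(D) = I + (1/2)·D + D^2, i.e. c_0 = 1, c_1 = 1/2, c_2 = 1

D^0 f = -(2/3)x^7 - (9/4)x
D^1 f = -(14/3)x^6 - 9/4
D^2 f = -28x^5
matching coefficients of g against c_0 f + c_1 Df + … from the top degree down determines the c_i
solution: c_0 = 1, c_1 = 1/2, c_2 = 1


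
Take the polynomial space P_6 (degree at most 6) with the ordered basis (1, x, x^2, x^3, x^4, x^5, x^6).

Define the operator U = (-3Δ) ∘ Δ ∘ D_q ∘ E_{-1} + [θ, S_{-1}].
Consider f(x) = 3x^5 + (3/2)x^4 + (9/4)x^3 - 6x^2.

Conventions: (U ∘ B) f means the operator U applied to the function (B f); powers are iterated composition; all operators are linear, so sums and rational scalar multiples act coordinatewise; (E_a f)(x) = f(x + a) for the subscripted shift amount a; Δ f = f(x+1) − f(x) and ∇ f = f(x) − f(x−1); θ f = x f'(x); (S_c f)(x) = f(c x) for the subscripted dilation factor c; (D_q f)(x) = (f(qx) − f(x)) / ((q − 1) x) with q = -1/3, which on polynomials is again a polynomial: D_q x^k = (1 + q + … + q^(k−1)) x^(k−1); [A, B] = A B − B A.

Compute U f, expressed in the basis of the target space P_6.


E_{-1} f = 3x^5 - (27/2)x^4 + (105/4)x^3 - (135/4)x^2 + (111/4)x - 39/4
D_q E_{-1} f = (61/27)x^4 - 10x^3 + (245/12)x^2 - (45/2)x + 111/4
Δ D_q E_{-1} f = (244/27)x^3 - (148/9)x^2 + (1073/54)x - 1061/108
Δ (Δ ∘ D_q ∘ E_{-1}) f = (244/9)x^2 - (52/9)x + 673/54
(-3Δ) (Δ ∘ D_q ∘ E_{-1}) f = -(244/3)x^2 + (52/3)x - 673/18
S_{-1} f = -3x^5 + (3/2)x^4 - (9/4)x^3 - 6x^2
θ S_{-1} f = -15x^5 + 6x^4 - (27/4)x^3 - 12x^2
θ f = 15x^5 + 6x^4 + (27/4)x^3 - 12x^2
S_{-1} θ f = -15x^5 + 6x^4 - (27/4)x^3 - 12x^2
[θ, S_{-1}] f = 0
((-3Δ) ∘ Δ ∘ D_q ∘ E_{-1} + [θ, S_{-1}]) f = -(244/3)x^2 + (52/3)x - 673/18

the result is g(x) = -(244/3)x^2 + (52/3)x - 673/18


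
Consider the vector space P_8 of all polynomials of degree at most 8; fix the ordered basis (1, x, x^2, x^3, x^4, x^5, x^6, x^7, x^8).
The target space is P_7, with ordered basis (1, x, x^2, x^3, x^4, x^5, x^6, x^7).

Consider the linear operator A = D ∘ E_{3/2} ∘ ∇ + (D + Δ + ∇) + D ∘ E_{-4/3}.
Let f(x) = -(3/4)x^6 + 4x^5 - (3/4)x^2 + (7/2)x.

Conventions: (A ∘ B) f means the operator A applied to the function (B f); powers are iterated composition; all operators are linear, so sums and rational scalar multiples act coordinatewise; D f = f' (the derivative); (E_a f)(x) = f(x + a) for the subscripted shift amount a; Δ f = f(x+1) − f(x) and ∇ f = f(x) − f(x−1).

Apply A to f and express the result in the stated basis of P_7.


the result is g(x) = -18x^5 + (175/2)x^4 - (680/3)x^3 + (1975/4)x^2 - (6925/54)x + 442303/2592

∇ f = -(9/2)x^5 + (125/4)x^4 - 55x^3 + (205/4)x^2 - 26x + 9
E_{3/2} ∇ f = -(9/2)x^5 - (5/2)x^4 + (125/4)x^3 + (295/4)x^2 + (2063/32)x + 759/32
D E_{3/2} ∇ f = -(45/2)x^4 - 10x^3 + (375/4)x^2 + (295/2)x + 2063/32
D f = -(9/2)x^5 + 20x^4 - (3/2)x + 7/2
Δ f = -(9/2)x^5 + (35/4)x^4 + 25x^3 + (115/4)x^2 + 14x + 6
∇ f = -(9/2)x^5 + (125/4)x^4 - 55x^3 + (205/4)x^2 - 26x + 9
(D + Δ + ∇) f = -(27/2)x^5 + 60x^4 - 30x^3 + 80x^2 - (27/2)x + 37/2
E_{-4/3} f = -(3/4)x^6 + 10x^5 - (140/3)x^4 + (320/3)x^3 - (14161/108)x^2 + (14203/162)x - 6578/243
D E_{-4/3} f = -(9/2)x^5 + 50x^4 - (560/3)x^3 + 320x^2 - (14161/54)x + 14203/162
(D ∘ E_{3/2} ∘ ∇ + (D + Δ + ∇) + D ∘ E_{-4/3}) f = -18x^5 + (175/2)x^4 - (680/3)x^3 + (1975/4)x^2 - (6925/54)x + 442303/2592


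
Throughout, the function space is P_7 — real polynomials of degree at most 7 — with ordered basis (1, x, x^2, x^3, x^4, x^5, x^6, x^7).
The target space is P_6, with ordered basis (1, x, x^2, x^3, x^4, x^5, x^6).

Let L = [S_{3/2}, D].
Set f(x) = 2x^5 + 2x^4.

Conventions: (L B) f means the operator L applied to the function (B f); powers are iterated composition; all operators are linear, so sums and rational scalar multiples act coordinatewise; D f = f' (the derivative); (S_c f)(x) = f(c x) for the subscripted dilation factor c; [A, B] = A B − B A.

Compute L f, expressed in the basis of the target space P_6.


the result is g(x) = -(405/16)x^4 - (27/2)x^3

D f = 10x^4 + 8x^3
S_{3/2} D f = (405/8)x^4 + 27x^3
S_{3/2} f = (243/16)x^5 + (81/8)x^4
D S_{3/2} f = (1215/16)x^4 + (81/2)x^3
[S_{3/2}, D] f = -(405/16)x^4 - (27/2)x^3


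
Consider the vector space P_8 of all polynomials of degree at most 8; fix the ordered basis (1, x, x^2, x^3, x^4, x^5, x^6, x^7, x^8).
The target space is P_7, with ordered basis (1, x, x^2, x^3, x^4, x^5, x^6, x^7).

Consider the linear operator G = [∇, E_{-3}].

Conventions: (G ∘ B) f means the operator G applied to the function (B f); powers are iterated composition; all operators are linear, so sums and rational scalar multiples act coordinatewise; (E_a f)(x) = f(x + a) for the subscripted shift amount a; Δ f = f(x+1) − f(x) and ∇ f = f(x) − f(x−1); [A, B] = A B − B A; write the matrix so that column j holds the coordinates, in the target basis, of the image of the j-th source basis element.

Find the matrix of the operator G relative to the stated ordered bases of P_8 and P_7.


the matrix is [[0, 0, 0, 0, 0, 0, 0, 0, 0]; [0, 0, 0, 0, 0, 0, 0, 0, 0]; [0, 0, 0, 0, 0, 0, 0, 0, 0]; [0, 0, 0, 0, 0, 0, 0, 0, 0]; [0, 0, 0, 0, 0, 0, 0, 0, 0]; [0, 0, 0, 0, 0, 0, 0, 0, 0]; [0, 0, 0, 0, 0, 0, 0, 0, 0]; [0, 0, 0, 0, 0, 0, 0, 0, 0]] (rows listed top to bottom)

image of 1: 0
image of x: 0
image of x^2: 0
image of x^3: 0
image of x^4: 0
image of x^5: 0
image of x^6: 0
image of x^7: 0
image of x^8: 0
each image's coordinates form column j of the matrix


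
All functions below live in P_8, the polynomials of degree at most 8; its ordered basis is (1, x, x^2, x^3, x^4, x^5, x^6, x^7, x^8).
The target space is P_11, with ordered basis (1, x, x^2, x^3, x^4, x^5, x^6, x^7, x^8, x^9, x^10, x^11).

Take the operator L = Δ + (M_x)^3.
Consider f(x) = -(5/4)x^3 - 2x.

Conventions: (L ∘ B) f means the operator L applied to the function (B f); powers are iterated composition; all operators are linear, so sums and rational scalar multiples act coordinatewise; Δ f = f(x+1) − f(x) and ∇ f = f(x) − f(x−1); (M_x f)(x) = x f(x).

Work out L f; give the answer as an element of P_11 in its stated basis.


the image equals g(x) = -(5/4)x^6 - 2x^4 - (15/4)x^2 - (15/4)x - 13/4

Δ f = -(15/4)x^2 - (15/4)x - 13/4
M_x f = -(5/4)x^4 - 2x^2
M_x M_x f = -(5/4)x^5 - 2x^3
M_x M_x M_x f = -(5/4)x^6 - 2x^4
(Δ + (M_x)^3) f = -(5/4)x^6 - 2x^4 - (15/4)x^2 - (15/4)x - 13/4


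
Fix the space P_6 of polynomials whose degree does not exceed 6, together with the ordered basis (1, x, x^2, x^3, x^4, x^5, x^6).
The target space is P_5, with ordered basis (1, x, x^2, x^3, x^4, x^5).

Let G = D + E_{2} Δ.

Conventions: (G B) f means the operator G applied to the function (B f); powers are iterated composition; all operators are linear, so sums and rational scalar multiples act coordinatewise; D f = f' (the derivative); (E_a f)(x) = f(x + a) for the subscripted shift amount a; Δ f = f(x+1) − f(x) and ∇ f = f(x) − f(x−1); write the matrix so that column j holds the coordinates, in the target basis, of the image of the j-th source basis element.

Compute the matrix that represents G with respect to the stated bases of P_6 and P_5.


the matrix is [[0, 2, 5, 19, 65, 211, 665]; [0, 0, 4, 15, 76, 325, 1266]; [0, 0, 0, 6, 30, 190, 975]; [0, 0, 0, 0, 8, 50, 380]; [0, 0, 0, 0, 0, 10, 75]; [0, 0, 0, 0, 0, 0, 12]] (rows listed top to bottom)

image of 1: 0
image of x: 2
image of x^2: 4x + 5
image of x^3: 6x^2 + 15x + 19
image of x^4: 8x^3 + 30x^2 + 76x + 65
image of x^5: 10x^4 + 50x^3 + 190x^2 + 325x + 211
image of x^6: 12x^5 + 75x^4 + 380x^3 + 975x^2 + 1266x + 665
each image's coordinates form column j of the matrix


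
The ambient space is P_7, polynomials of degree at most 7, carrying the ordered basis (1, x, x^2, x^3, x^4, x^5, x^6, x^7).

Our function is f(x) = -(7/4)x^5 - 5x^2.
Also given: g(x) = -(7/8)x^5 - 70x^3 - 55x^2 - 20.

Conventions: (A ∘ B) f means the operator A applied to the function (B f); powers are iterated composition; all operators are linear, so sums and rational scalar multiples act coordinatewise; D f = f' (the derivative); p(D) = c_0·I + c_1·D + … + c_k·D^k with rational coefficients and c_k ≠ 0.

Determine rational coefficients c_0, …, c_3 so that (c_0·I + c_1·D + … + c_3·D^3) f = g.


D^0 f = -(7/4)x^5 - 5x^2
D^1 f = -(35/4)x^4 - 10x
D^2 f = -35x^3 - 10
D^3 f = -105x^2
matching coefficients of g against c_0 f + c_1 Df + … from the top degree down determines the c_i
solution: c_0 = 1/2, c_1 = 0, c_2 = 2, c_3 = 1/2

p(D) = (1/2)·I + 2·D^2 + (1/2)·D^3, i.e. c_0 = 1/2, c_1 = 0, c_2 = 2, c_3 = 1/2


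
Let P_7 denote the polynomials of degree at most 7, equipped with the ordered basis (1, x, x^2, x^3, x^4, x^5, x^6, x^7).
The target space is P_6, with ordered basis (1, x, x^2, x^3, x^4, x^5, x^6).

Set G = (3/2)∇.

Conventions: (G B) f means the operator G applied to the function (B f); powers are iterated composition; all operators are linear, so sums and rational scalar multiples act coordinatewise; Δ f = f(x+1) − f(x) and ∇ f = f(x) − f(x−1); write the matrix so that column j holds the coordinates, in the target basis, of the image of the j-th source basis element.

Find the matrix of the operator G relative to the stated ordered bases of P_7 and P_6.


the matrix is [[0, 3/2, -3/2, 3/2, -3/2, 3/2, -3/2, 3/2]; [0, 0, 3, -9/2, 6, -15/2, 9, -21/2]; [0, 0, 0, 9/2, -9, 15, -45/2, 63/2]; [0, 0, 0, 0, 6, -15, 30, -105/2]; [0, 0, 0, 0, 0, 15/2, -45/2, 105/2]; [0, 0, 0, 0, 0, 0, 9, -63/2]; [0, 0, 0, 0, 0, 0, 0, 21/2]] (rows listed top to bottom)

image of 1: 0
image of x: 3/2
image of x^2: 3x - 3/2
image of x^3: (9/2)x^2 - (9/2)x + 3/2
image of x^4: 6x^3 - 9x^2 + 6x - 3/2
image of x^5: (15/2)x^4 - 15x^3 + 15x^2 - (15/2)x + 3/2
image of x^6: 9x^5 - (45/2)x^4 + 30x^3 - (45/2)x^2 + 9x - 3/2
image of x^7: (21/2)x^6 - (63/2)x^5 + (105/2)x^4 - (105/2)x^3 + (63/2)x^2 - (21/2)x + 3/2
each image's coordinates form column j of the matrix
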